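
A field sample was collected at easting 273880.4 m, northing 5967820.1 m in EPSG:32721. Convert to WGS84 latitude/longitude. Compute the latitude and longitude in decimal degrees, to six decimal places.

Zone 21S: λ₀ = -57°, k₀ = 0.9996, false easting 500000 m, false northing 10000000 m.
Meridian distance M = (N − FN)/k₀ = -4033793.4 m.
Inverse transverse Mercator on WGS84 gives φ = -36.40820029°, λ = -59.521700505°.

lat -36.408200°, lon -59.521701°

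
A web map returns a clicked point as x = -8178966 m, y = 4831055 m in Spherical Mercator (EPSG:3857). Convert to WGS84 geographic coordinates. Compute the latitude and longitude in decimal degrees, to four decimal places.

lat 39.7595°, lon -73.4729°

R = 6378137 m. λ = x/R = -73.47290166°.
φ = 2·arctan(exp(y/R)) − 90° = 2·arctan(2.13281) − 90° = 39.75950155°.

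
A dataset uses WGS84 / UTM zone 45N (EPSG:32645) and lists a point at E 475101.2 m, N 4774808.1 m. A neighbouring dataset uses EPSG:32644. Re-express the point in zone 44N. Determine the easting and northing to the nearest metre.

E 963204 m, N 4790523 m

UTM 45N → geographic: φ = 43.12560016°, λ = 86.69390043°.
UTM 44N (λ₀ = 81°) forward: E = 963204.223 m, N = 4790523.331 m.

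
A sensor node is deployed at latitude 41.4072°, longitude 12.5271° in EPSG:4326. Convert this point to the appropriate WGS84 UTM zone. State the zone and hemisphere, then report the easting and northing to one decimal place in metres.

Longitude 12.5271° lies in the 6° band [12°, 18°), giving zone 33; latitude is north of the equator, so 33N.
Zone 33 central meridian λ₀ = 6×33 − 183 = 15°; Δλ = -2.4729°.
Transverse Mercator on WGS84 with k₀ = 0.9996 gives E = 293302.399 m, N = 4586912.9497 m.

Zone 33N: E 293302.4 m, N 4586912.9 m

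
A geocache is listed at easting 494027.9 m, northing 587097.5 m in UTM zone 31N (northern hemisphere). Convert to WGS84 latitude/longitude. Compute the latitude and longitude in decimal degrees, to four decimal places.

lat 5.3115°, lon 2.9461°

Zone 31N: λ₀ = 3°, k₀ = 0.9996, false easting 500000 m.
Meridian distance M = (N − FN)/k₀ = 587332.4 m.
Inverse transverse Mercator on WGS84 gives φ = 5.31150037°, λ = 2.94610035°.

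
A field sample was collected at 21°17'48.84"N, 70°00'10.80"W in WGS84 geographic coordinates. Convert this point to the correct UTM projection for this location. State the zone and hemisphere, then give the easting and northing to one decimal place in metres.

Longitude -70.0030° lies in the 6° band [-72°, -66°), giving zone 19; latitude is north of the equator, so 19N.
Zone 19 central meridian λ₀ = 6×19 − 183 = -69°; Δλ = -1.0030°.
Transverse Mercator on WGS84 with k₀ = 0.9996 gives E = 395962.994 m, N = 2355337.710 m.

Zone 19N: E 395963.0 m, N 2355337.7 m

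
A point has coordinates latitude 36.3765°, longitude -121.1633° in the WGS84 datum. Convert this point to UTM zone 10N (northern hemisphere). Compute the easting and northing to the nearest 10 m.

E 664760 m, N 4027280 m

Zone 10 central meridian λ₀ = 6×10 − 183 = -123°; Δλ = +1.8367°.
Transverse Mercator on WGS84 with k₀ = 0.9996 gives E = 664755.426 m, N = 4027275.625 m.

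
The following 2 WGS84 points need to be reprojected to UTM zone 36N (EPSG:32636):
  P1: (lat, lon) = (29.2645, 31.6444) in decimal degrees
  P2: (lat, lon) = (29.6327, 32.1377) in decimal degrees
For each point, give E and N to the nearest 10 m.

UTM zone 36N: λ₀ = 33°, k₀ = 0.9996.
P1 (29.2645°, 31.6444°) → (368295.728, 3238052.254) m.
P2 (29.6327°, 32.1377°) → (416526.983, 3278397.258) m.

P1: E 368300 m, N 3238050 m; P2: E 416530 m, N 3278400 m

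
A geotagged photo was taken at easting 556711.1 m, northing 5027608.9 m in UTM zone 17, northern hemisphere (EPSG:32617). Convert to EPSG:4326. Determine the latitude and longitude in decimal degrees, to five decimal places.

Zone 17N: λ₀ = -81°, k₀ = 0.9996, false easting 500000 m.
Meridian distance M = (N − FN)/k₀ = 5029620.7 m.
Inverse transverse Mercator on WGS84 gives φ = 45.39969996°, λ = -80.27539983°.

lat 45.39970°, lon -80.27540°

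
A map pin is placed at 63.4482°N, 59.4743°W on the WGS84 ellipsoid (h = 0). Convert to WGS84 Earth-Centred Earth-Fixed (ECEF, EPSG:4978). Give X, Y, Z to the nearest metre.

WGS84: a = 6378137 m, e² = 0.006694380; N(φ) = a/√(1−e²sin²φ) = 6395288.958 m.
X = (N+h)·cosφ·cosλ = 1452023.488 m; Y = (N+h)·cosφ·sinλ = -2462520.244 m; Z = (N(1−e²)+h)·sinφ = 5682484.565 m.

X 1452023 m, Y -2462520 m, Z 5682485 m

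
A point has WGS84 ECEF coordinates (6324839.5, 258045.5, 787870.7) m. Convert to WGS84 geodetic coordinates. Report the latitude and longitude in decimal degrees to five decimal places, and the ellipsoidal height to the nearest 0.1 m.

λ = atan2(Y, X) = 2.33630006°; p = √(X²+Y²) = 6330101.3 m.
Bowring's method on WGS84 (a = 6378137 m, b = 6356752.314 m) gives φ = 7.14209963°, h = 1134.522 m.

lat 7.14210°, lon 2.33630°, h 1134.5 m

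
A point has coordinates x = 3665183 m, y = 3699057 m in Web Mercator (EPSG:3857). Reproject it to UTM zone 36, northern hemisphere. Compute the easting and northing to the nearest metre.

Web Mercator inverse (R = 6378137 m) → φ = 31.50920361°, λ = 32.92489908°.
UTM 36N forward: E = 492868.790 m, N = 3486039.160 m.

E 492869 m, N 3486039 m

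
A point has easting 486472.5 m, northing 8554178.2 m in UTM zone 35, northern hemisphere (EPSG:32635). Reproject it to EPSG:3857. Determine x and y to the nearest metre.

Unproject from UTM 35N (λ₀ = 27°) → φ = 77.06579963°, λ = 26.45859952°.
Web Mercator (R = 6378137 m): x = 2945357.826 m, y = 13886733.542 m.

x 2945358 m, y 13886734 m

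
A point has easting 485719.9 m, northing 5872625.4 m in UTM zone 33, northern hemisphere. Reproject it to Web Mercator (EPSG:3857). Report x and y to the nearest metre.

x 1646104 m, y 6983553 m

Unproject from UTM 33N (λ₀ = 15°) → φ = 53.00299971°, λ = 14.78719982°.
Web Mercator (R = 6378137 m): x = 1646103.555 m, y = 6983552.804 m.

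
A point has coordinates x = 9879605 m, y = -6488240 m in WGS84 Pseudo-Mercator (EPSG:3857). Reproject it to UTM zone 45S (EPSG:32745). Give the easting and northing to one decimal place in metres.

E 624784.1 m, N 4433030.1 m

Web Mercator inverse (R = 6378137 m) → φ = -50.24170161°, λ = 88.75000173°.
UTM 45S forward: E = 624784.097 m, N = 4433030.063 m.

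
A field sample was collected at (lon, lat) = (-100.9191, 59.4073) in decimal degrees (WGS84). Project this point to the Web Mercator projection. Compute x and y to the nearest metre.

x -11234263 m, y 8268946 m

Web Mercator is spherical with R = a = 6378137 m.
x = R·λ = 6378137 × -1.761370573 = -11234262.823 m.
y = R·ln tan(π/4 + φ/2) = 6378137 × 1.296451565 = 8268945.697 m.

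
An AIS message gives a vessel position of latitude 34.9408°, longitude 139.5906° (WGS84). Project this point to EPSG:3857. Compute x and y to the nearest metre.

x 15539155 m, y 4155839 m

Web Mercator is spherical with R = a = 6378137 m.
x = R·λ = 6378137 × 2.436315575 = 15539154.512 m.
y = R·ln tan(π/4 + φ/2) = 6378137 × 0.651575689 = 4155839.008 m.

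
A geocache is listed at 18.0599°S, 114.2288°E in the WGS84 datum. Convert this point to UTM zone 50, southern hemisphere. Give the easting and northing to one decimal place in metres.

Zone 50 central meridian λ₀ = 6×50 − 183 = 117°; Δλ = -2.7712°.
Transverse Mercator on WGS84 with k₀ = 0.9996 gives E = 206639.687 m, N = 8000986.765 m.

E 206639.7 m, N 8000986.8 m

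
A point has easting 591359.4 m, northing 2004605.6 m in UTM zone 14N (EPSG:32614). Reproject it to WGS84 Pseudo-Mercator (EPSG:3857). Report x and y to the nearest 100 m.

Unproject from UTM 14N (λ₀ = -99°) → φ = 18.12840041°, λ = -98.13639975°.
Web Mercator (R = 6378137 m): x = -10924494.048 m, y = 2052583.073 m.

x -10924500 m, y 2052600 m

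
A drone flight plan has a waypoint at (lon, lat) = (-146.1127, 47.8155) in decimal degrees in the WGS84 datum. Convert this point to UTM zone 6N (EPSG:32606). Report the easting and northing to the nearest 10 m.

Zone 6 central meridian λ₀ = 6×6 − 183 = -147°; Δλ = +0.8873°.
Transverse Mercator on WGS84 with k₀ = 0.9996 gives E = 566423.986 m, N = 5296175.274 m.

E 566420 m, N 5296180 m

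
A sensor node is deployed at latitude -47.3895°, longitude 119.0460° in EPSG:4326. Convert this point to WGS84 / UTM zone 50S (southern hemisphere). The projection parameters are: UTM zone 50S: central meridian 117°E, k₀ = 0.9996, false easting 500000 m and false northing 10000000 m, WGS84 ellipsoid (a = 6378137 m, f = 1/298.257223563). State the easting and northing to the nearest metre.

Zone 50 central meridian λ₀ = 6×50 − 183 = 117°; Δλ = +2.0460°.
Transverse Mercator on WGS84 with k₀ = 0.9996 gives E = 654411.613 m, N = 4749521.214 m.

E 654412 m, N 4749521 m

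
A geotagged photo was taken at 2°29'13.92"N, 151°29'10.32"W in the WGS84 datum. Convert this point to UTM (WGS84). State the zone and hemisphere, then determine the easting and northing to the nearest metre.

Zone 5N: E 668310 m, N 275009 m

Longitude -151.4862° lies in the 6° band [-156°, -150°), giving zone 5; latitude is north of the equator, so 5N.
Zone 5 central meridian λ₀ = 6×5 − 183 = -153°; Δλ = +1.5138°.
Transverse Mercator on WGS84 with k₀ = 0.9996 gives E = 668310.052 m, N = 275008.570 m.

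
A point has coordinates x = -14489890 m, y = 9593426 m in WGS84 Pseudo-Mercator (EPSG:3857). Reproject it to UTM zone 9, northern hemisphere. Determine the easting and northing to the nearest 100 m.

E 445000 m, N 7202600 m

Web Mercator inverse (R = 6378137 m) → φ = 64.94319992°, λ = -130.16489652°.
UTM 9N forward: E = 444953.185 m, N = 7202631.296 m.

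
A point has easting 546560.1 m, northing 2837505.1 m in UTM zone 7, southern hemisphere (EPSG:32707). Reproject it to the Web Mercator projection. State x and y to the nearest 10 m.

Unproject from UTM 7S (λ₀ = -141°) → φ = -64.58439975°, λ = -140.02770089°.
Web Mercator (R = 6378137 m): x = -15587812.360 m, y = -9499742.357 m.

x -15587810 m, y -9499740 m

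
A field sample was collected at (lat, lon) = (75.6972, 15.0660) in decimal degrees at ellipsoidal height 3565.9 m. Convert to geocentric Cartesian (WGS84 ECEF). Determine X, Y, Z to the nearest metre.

X 1527190 m, Y 411095 m, Z 6161905 m

WGS84: a = 6378137 m, e² = 0.006694380; N(φ) = a/√(1−e²sin²φ) = 6398277.877 m.
X = (N+h)·cosφ·cosλ = 1527189.630 m; Y = (N+h)·cosφ·sinλ = 411095.312 m; Z = (N(1−e²)+h)·sinφ = 6161905.196 m.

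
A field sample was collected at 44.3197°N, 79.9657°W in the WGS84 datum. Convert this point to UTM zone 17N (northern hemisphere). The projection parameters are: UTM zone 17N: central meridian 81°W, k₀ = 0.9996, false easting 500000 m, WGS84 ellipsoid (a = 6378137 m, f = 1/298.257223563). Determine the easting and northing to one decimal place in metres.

E 582477.6 m, N 4907902.4 m

Zone 17 central meridian λ₀ = 6×17 − 183 = -81°; Δλ = +1.0343°.
Transverse Mercator on WGS84 with k₀ = 0.9996 gives E = 582477.627 m, N = 4907902.354 m.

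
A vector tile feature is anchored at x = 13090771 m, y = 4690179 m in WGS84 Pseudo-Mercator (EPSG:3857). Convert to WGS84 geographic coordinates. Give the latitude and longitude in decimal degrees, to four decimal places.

lat 38.7798°, lon 117.5964°

R = 6378137 m. λ = x/R = 117.59639670°.
φ = 2·arctan(exp(y/R)) − 90° = 2·arctan(2.08622) − 90° = 38.77980200°.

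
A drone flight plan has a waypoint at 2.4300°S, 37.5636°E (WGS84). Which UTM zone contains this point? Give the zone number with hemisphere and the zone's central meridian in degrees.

UTM zone = ⌊(λ + 180)/6⌋ + 1; 37.5636° ∈ [36°, 42°) → zone 37.
Hemisphere: S (φ < 0).
Central meridian λ₀ = 6×37 − 183 = 39°.

Zone 37S, central meridian 39°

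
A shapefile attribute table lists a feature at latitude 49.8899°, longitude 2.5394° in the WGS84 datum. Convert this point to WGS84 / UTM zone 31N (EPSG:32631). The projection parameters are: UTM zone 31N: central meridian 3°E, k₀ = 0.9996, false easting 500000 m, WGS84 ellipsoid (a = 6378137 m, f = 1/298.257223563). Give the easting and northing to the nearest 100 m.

Zone 31 central meridian λ₀ = 6×31 − 183 = 3°; Δλ = -0.4606°.
Transverse Mercator on WGS84 with k₀ = 0.9996 gives E = 466914.881 m, N = 5526491.108 m.

E 466900 m, N 5526500 m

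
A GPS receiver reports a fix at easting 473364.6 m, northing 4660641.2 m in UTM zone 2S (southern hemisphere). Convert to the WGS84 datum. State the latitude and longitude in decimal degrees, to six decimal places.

lat -48.206900°, lon -171.358500°

Zone 2S: λ₀ = -171°, k₀ = 0.9996, false easting 500000 m, false northing 10000000 m.
Meridian distance M = (N − FN)/k₀ = -5341495.4 m.
Inverse transverse Mercator on WGS84 gives φ = -48.20689961°, λ = -171.35850047°.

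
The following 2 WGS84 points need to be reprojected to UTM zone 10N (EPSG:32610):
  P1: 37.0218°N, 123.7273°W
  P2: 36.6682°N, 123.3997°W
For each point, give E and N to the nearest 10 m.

P1: E 435310 m, N 4097540 m; P2: E 464280 m, N 4058140 m

UTM zone 10N: λ₀ = -123°, k₀ = 0.9996.
P1 (37.0218°, -123.7273°) → (435305.703, 4097537.962) m.
P2 (36.6682°, -123.3997°) → (464282.251, 4058140.148) m.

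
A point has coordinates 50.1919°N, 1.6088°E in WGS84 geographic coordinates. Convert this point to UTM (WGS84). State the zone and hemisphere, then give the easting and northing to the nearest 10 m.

Longitude 1.6088° lies in the 6° band [0°, 6°), giving zone 31; latitude is north of the equator, so 31N.
Zone 31 central meridian λ₀ = 6×31 − 183 = 3°; Δλ = -1.3912°.
Transverse Mercator on WGS84 with k₀ = 0.9996 gives E = 400695.940 m, N = 5560893.595 m.

Zone 31N: E 400700 m, N 5560890 m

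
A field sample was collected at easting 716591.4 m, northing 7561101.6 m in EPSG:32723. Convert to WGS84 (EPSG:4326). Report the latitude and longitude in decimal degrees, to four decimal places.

lat -22.0414°, lon -42.9014°

Zone 23S: λ₀ = -45°, k₀ = 0.9996, false easting 500000 m, false northing 10000000 m.
Meridian distance M = (N − FN)/k₀ = -2439874.3 m.
Inverse transverse Mercator on WGS84 gives φ = -22.04140001°, λ = -42.90139963°.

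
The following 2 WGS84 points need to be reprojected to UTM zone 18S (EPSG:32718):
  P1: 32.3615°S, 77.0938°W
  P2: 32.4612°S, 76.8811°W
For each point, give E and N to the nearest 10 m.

UTM zone 18S: λ₀ = -75°, k₀ = 0.9996.
P1 (-32.3615°, -77.0938°) → (302990.421, 6417566.299) m.
P2 (-32.4612°, -76.8811°) → (323201.630, 6406883.829) m.

P1: E 302990 m, N 6417570 m; P2: E 323200 m, N 6406880 m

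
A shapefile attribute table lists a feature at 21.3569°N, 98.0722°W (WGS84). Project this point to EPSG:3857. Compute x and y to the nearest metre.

Web Mercator is spherical with R = a = 6378137 m.
x = R·λ = 6378137 × -1.711682795 = -10917347.365 m.
y = R·ln tan(π/4 + φ/2) = 6378137 × 0.381692387 = 2434486.336 m.

x -10917347 m, y 2434486 m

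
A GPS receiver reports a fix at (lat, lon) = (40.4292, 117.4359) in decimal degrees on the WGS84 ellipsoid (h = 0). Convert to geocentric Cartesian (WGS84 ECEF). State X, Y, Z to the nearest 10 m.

X -2240170 m, Y 4315100 m, Z 4114380 m

WGS84: a = 6378137 m, e² = 0.006694380; N(φ) = a/√(1−e²sin²φ) = 6387134.524 m.
X = (N+h)·cosφ·cosλ = -2240166.655 m; Y = (N+h)·cosφ·sinλ = 4315099.937 m; Z = (N(1−e²)+h)·sinφ = 4114378.512 m.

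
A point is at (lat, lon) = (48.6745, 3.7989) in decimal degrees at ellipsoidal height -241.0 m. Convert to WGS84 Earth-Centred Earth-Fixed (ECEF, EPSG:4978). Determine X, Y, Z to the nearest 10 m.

X 4210260 m, Y 279560 m, Z 4766550 m

WGS84: a = 6378137 m, e² = 0.006694380; N(φ) = a/√(1−e²sin²φ) = 6390211.012 m.
X = (N+h)·cosφ·cosλ = 4210255.582 m; Y = (N+h)·cosφ·sinλ = 279563.680 m; Z = (N(1−e²)+h)·sinφ = 4766552.437 m.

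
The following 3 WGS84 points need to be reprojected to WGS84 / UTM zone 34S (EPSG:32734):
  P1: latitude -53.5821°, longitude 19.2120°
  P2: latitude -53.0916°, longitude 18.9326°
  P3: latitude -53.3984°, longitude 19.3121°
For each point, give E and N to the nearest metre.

UTM zone 34S: λ₀ = 21°, k₀ = 0.9996.
P1 (-53.5821°, 19.2120°) → (381632.376, 4061486.027) m.
P2 (-53.0916°, 18.9326°) → (361558.189, 4115542.127) m.
P3 (-53.3984°, 19.3121°) → (387774.543, 4082082.032) m.

P1: E 381632 m, N 4061486 m; P2: E 361558 m, N 4115542 m; P3: E 387775 m, N 4082082 m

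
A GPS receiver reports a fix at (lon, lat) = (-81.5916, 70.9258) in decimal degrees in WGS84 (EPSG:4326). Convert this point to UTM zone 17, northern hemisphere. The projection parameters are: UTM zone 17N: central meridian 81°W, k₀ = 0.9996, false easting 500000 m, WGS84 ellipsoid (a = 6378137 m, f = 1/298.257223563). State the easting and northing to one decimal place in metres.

Zone 17 central meridian λ₀ = 6×17 − 183 = -81°; Δλ = -0.5916°.
Transverse Mercator on WGS84 with k₀ = 0.9996 gives E = 478422.865 m, N = 7869226.572 m.

E 478422.9 m, N 7869226.6 m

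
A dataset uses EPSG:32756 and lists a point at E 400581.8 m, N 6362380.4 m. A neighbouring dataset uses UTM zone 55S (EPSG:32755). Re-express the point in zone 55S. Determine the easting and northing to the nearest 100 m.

UTM 56S → geographic: φ = -32.87219976°, λ = 151.93730043°.
UTM 55S (λ₀ = 147°) forward: E = 962122.320 m, N = 6352057.496 m.

E 962100 m, N 6352100 m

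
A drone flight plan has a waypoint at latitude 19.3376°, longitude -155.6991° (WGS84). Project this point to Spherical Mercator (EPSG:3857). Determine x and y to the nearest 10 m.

x -17332340 m, y 2194720 m

Web Mercator is spherical with R = a = 6378137 m.
x = R·λ = 6378137 × -2.717461937 = -17332344.529 m.
y = R·ln tan(π/4 + φ/2) = 6378137 × 0.344101020 = 2194723.450 m.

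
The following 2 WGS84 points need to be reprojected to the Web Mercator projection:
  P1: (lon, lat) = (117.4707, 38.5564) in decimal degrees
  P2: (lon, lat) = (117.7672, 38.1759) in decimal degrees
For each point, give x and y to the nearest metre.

Web Mercator: x = R·λ, y = R·ln tan(π/4+φ/2), R = 6378137 m.
P1 (38.5564°, 117.4707°) → (13076778.507, 4658327.411) m.
P2 (38.1759°, 117.7672°) → (13109784.736, 4604304.471) m.

P1: x 13076779 m, y 4658327 m; P2: x 13109785 m, y 4604304 m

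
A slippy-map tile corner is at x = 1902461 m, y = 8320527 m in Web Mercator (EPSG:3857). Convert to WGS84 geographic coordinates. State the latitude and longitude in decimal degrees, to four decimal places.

lat 59.6423°, lon 17.0901°

R = 6378137 m. λ = x/R = 17.09009794°.
φ = 2·arctan(exp(y/R)) − 90° = 2·arctan(3.68599) − 90° = 59.64230041°.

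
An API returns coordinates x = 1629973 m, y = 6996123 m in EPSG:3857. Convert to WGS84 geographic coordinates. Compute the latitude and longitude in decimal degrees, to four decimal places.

R = 6378137 m. λ = x/R = 14.64229659°.
φ = 2·arctan(exp(y/R)) − 90° = 2·arctan(2.99484) − 90° = 53.07089846°.

lat 53.0709°, lon 14.6423°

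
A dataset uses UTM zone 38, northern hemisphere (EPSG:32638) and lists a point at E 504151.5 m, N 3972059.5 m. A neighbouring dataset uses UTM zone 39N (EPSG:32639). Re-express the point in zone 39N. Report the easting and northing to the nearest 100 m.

E -37600 m, N 3988500 m

UTM 38N → geographic: φ = 35.89280009°, λ = 45.04600028°.
UTM 39N (λ₀ = 51°) forward: E = -37649.293 m, N = 3988470.704 m.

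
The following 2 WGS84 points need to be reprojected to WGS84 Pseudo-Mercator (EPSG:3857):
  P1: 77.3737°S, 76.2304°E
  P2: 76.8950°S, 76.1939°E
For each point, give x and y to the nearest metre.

Web Mercator: x = R·λ, y = R·ln tan(π/4+φ/2), R = 6378137 m.
P1 (-77.3737°, 76.2304°) → (8485929.311, -14041684.006) m.
P2 (-76.8950°, 76.1939°) → (8481866.150, -13802335.324) m.

P1: x 8485929 m, y -14041684 m; P2: x 8481866 m, y -13802335 m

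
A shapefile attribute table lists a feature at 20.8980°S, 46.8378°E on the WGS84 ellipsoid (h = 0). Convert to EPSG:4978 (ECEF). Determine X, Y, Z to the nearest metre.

X 4077788 m, Y 4348148 m, Z -2260848 m

WGS84: a = 6378137 m, e² = 0.006694380; N(φ) = a/√(1−e²sin²φ) = 6380855.135 m.
X = (N+h)·cosφ·cosλ = 4077787.983 m; Y = (N+h)·cosφ·sinλ = 4348148.182 m; Z = (N(1−e²)+h)·sinφ = -2260848.434 m.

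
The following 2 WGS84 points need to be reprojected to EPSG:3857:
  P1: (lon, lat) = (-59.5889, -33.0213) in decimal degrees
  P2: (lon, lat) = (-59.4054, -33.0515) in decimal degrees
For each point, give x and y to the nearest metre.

Web Mercator: x = R·λ, y = R·ln tan(π/4+φ/2), R = 6378137 m.
P1 (-33.0213°, -59.5889°) → (-6633406.005, -3898131.524) m.
P2 (-33.0515°, -59.4054°) → (-6612978.878, -3902141.724) m.

P1: x -6633406 m, y -3898132 m; P2: x -6612979 m, y -3902142 m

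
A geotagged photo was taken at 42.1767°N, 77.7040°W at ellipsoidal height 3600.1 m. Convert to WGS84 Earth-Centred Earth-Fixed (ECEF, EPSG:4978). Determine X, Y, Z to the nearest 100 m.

X 1008700 m, Y -4627900 m, Z 4262600 m

WGS84: a = 6378137 m, e² = 0.006694380; N(φ) = a/√(1−e²sin²φ) = 6387782.976 m.
X = (N+h)·cosφ·cosλ = 1008697.782 m; Y = (N+h)·cosφ·sinλ = -4627857.989 m; Z = (N(1−e²)+h)·sinφ = 4262586.407 m.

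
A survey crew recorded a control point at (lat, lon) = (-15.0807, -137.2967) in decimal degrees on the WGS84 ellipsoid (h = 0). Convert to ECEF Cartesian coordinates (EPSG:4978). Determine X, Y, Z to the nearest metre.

X -4526739 m, Y -4177637 m, Z -1648724 m

WGS84: a = 6378137 m, e² = 0.006694380; N(φ) = a/√(1−e²sin²φ) = 6379582.664 m.
X = (N+h)·cosφ·cosλ = -4526739.172 m; Y = (N+h)·cosφ·sinλ = -4177637.437 m; Z = (N(1−e²)+h)·sinφ = -1648723.630 m.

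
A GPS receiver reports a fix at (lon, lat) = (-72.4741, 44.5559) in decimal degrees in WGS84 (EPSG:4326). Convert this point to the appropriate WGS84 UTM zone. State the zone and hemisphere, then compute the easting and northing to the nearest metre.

Longitude -72.4741° lies in the 6° band [-78°, -72°), giving zone 18; latitude is north of the equator, so 18N.
Zone 18 central meridian λ₀ = 6×18 − 183 = -75°; Δλ = +2.5259°.
Transverse Mercator on WGS84 with k₀ = 0.9996 gives E = 700612.508 m, N = 4936721.981 m.

Zone 18N: E 700613 m, N 4936722 m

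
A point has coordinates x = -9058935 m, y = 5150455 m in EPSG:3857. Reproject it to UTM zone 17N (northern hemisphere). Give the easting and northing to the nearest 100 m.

Web Mercator inverse (R = 6378137 m) → φ = 41.92970231°, λ = -81.37779768°.
UTM 17N forward: E = 468677.257 m, N = 4642040.207 m.

E 468700 m, N 4642000 m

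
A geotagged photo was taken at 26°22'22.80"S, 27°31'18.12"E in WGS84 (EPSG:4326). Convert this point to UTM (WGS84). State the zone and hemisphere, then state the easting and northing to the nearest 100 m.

Longitude 27.5217° lies in the 6° band [24°, 30°), giving zone 35; latitude is south of the equator, so 35S.
Zone 35 central meridian λ₀ = 6×35 − 183 = 27°; Δλ = +0.5217°.
Transverse Mercator on WGS84 with k₀ = 0.9996 gives E = 552044.974 m, N = 7082902.445 m.

Zone 35S: E 552000 m, N 7082900 m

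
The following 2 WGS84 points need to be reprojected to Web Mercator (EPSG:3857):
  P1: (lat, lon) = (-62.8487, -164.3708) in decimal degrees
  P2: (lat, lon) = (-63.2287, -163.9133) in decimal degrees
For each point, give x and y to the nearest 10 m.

P1: x -18297670 m, y -9063250 m; P2: x -18246750 m, y -9156550 m

Web Mercator: x = R·λ, y = R·ln tan(π/4+φ/2), R = 6378137 m.
P1 (-62.8487°, -164.3708°) → (-18297673.757, -9063247.569) m.
P2 (-63.2287°, -163.9133°) → (-18246745.090, -9156549.619) m.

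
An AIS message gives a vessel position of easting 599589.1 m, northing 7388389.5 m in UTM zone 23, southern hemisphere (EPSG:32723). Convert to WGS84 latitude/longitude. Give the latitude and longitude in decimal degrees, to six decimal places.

Zone 23S: λ₀ = -45°, k₀ = 0.9996, false easting 500000 m, false northing 10000000 m.
Meridian distance M = (N − FN)/k₀ = -2612655.6 m.
Inverse transverse Mercator on WGS84 gives φ = -23.61200036°, λ = -44.02379962°.

lat -23.612000°, lon -44.023800°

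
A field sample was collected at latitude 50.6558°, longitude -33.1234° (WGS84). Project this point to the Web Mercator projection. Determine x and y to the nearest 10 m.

x -3687280 m, y 6560630 m

Web Mercator is spherical with R = a = 6378137 m.
x = R·λ = 6378137 × -0.578112389 = -3687280.021 m.
y = R·ln tan(π/4 + φ/2) = 6378137 × 1.028612758 = 6560633.094 m.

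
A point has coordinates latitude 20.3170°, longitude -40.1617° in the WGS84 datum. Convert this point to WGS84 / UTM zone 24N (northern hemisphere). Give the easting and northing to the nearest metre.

Zone 24 central meridian λ₀ = 6×24 − 183 = -39°; Δλ = -1.1617°.
Transverse Mercator on WGS84 with k₀ = 0.9996 gives E = 378718.871 m, N = 2246988.106 m.

E 378719 m, N 2246988 m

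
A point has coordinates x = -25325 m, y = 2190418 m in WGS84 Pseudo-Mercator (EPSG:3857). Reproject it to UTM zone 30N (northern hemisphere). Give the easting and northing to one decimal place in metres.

E 791366.1 m, N 2136475.6 m

Web Mercator inverse (R = 6378137 m) → φ = 19.30110139°, λ = -0.22749835°.
UTM 30N forward: E = 791366.097 m, N = 2136475.571 m.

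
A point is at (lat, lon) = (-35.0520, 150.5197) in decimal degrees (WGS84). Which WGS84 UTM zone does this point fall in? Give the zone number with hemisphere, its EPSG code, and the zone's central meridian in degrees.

UTM zone = ⌊(λ + 180)/6⌋ + 1; 150.5197° ∈ [150°, 156°) → zone 56.
Hemisphere: S (φ < 0).
Central meridian λ₀ = 6×56 − 183 = 153°.
EPSG code: 32756.

Zone 56S (EPSG:32756), central meridian 153°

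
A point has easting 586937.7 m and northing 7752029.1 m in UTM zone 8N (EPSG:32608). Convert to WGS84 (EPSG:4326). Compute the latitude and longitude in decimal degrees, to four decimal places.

Zone 8N: λ₀ = -135°, k₀ = 0.9996, false easting 500000 m.
Meridian distance M = (N − FN)/k₀ = 7755131.2 m.
Inverse transverse Mercator on WGS84 gives φ = 69.86139983°, λ = -132.73700079°.

lat 69.8614°, lon -132.7370°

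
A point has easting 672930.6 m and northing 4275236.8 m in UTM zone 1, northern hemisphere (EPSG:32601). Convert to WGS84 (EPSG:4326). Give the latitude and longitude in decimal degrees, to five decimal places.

Zone 1N: λ₀ = -177°, k₀ = 0.9996, false easting 500000 m.
Meridian distance M = (N − FN)/k₀ = 4276947.6 m.
Inverse transverse Mercator on WGS84 gives φ = 38.60879957°, λ = -175.01390017°.

lat 38.60880°, lon -175.01390°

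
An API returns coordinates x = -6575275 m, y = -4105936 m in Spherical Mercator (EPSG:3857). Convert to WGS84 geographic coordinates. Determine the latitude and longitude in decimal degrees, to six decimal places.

lat -34.572498°, lon -59.066700°

R = 6378137 m. λ = x/R = -59.06670030°.
φ = 2·arctan(exp(y/R)) − 90° = 2·arctan(0.52532) − 90° = -34.57249779°.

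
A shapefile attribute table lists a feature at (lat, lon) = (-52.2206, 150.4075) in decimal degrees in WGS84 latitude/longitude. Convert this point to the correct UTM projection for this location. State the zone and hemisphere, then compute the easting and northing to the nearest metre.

Zone 56S: E 322915 m, N 4211258 m

Longitude 150.4075° lies in the 6° band [150°, 156°), giving zone 56; latitude is south of the equator, so 56S.
Zone 56 central meridian λ₀ = 6×56 − 183 = 153°; Δλ = -2.5925°.
Transverse Mercator on WGS84 with k₀ = 0.9996 gives E = 322914.664 m, N = 4211258.097 m.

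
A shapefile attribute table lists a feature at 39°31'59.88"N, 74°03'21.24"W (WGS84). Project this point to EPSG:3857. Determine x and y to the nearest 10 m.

x -8243870 m, y 4798350 m

Web Mercator is spherical with R = a = 6378137 m.
x = R·λ = 6378137 × -1.292519286 = -8243865.078 m.
y = R·ln tan(π/4 + φ/2) = 6378137 × 0.752312577 = 4798352.681 m.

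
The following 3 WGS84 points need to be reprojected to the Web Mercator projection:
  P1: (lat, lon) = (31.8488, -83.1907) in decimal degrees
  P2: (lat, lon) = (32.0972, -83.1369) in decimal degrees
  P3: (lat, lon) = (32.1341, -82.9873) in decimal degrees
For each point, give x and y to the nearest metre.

Web Mercator: x = R·λ, y = R·ln tan(π/4+φ/2), R = 6378137 m.
P1 (31.8488°, -83.1907°) → (-9260746.363, 3743479.601) m.
P2 (32.0972°, -83.1369°) → (-9254757.374, 3776076.411) m.
P3 (32.1341°, -82.9873°) → (-9238103.978, 3780926.237) m.

P1: x -9260746 m, y 3743480 m; P2: x -9254757 m, y 3776076 m; P3: x -9238104 m, y 3780926 m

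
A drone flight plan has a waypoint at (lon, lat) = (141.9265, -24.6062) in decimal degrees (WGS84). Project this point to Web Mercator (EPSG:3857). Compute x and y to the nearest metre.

x 15799186 m, y -2827452 m

Web Mercator is spherical with R = a = 6378137 m.
x = R·λ = 6378137 × 2.477084721 = 15799185.710 m.
y = R·ln tan(π/4 + φ/2) = 6378137 × -0.443303763 = -2827452.135 m.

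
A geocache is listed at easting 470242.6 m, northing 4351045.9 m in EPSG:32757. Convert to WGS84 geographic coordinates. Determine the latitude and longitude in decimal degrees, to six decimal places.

lat -50.991400°, lon 158.575999°

Zone 57S: λ₀ = 159°, k₀ = 0.9996, false easting 500000 m, false northing 10000000 m.
Meridian distance M = (N − FN)/k₀ = -5651214.6 m.
Inverse transverse Mercator on WGS84 gives φ = -50.99140005°, λ = 158.57599934°.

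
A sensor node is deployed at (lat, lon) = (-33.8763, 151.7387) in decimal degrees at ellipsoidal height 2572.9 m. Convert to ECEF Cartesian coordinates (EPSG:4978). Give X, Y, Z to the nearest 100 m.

X -4670900 m, Y 2511000 m, Z -3536500 m

WGS84: a = 6378137 m, e² = 0.006694380; N(φ) = a/√(1−e²sin²φ) = 6384780.378 m.
X = (N+h)·cosφ·cosλ = -4670916.771 m; Y = (N+h)·cosφ·sinλ = 2510961.412 m; Z = (N(1−e²)+h)·sinφ = -3536497.237 m.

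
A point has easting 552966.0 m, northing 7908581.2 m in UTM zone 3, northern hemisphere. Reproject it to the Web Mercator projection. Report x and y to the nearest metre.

x -18203152 m, y 11496547 m

Unproject from UTM 3N (λ₀ = -165°) → φ = 71.27379967°, λ = -163.52169922°.
Web Mercator (R = 6378137 m): x = -18203152.291 m, y = 11496546.849 m.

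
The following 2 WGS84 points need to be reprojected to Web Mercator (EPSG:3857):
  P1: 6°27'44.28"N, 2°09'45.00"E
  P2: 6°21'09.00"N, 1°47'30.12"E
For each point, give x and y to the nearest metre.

P1: x 240728 m, y 720910 m; P2: x 199451 m, y 708610 m

Web Mercator: x = R·λ, y = R·ln tan(π/4+φ/2), R = 6378137 m.
P1 (6.4623°, 2.1625°) → (240728.399, 720910.047) m.
P2 (6.3525°, 1.7917°) → (199451.132, 708610.335) m.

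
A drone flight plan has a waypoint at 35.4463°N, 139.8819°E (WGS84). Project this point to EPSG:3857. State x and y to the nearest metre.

x 15571582 m, y 4224698 m

Web Mercator is spherical with R = a = 6378137 m.
x = R·λ = 6378137 × 2.441399719 = 15571581.879 m.
y = R·ln tan(π/4 + φ/2) = 6378137 × 0.662371811 = 4224698.152 m.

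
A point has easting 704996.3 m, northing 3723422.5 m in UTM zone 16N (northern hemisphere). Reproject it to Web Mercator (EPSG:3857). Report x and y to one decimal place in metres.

Unproject from UTM 16N (λ₀ = -87°) → φ = 33.63089989°, λ = -84.78989955°.
Web Mercator (R = 6378137 m): x = -9438768.443 m, y = 3979347.924 m.

x -9438768.4 m, y 3979347.9 m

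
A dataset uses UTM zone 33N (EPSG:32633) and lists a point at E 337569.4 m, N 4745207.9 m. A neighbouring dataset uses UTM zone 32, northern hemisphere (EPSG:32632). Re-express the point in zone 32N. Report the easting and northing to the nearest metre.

UTM 33N → geographic: φ = 42.84220022°, λ = 13.01230051°.
UTM 32N (λ₀ = 9°) forward: E = 827892.149 m, N = 4751105.038 m.

E 827892 m, N 4751105 m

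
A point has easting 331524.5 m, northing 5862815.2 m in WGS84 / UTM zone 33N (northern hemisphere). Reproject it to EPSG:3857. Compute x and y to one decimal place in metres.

x 1391026.1 m, y 6962418.5 m

Unproject from UTM 33N (λ₀ = 15°) → φ = 52.88860019°, λ = 12.49579968°.
Web Mercator (R = 6378137 m): x = 1391026.058 m, y = 6962418.495 m.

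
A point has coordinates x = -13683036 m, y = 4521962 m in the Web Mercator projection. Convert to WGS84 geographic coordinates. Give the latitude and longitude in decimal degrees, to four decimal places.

lat 37.5921°, lon -122.9168°

R = 6378137 m. λ = x/R = -122.91680372°.
φ = 2·arctan(exp(y/R)) − 90° = 2·arctan(2.03191) − 90° = 37.59209715°.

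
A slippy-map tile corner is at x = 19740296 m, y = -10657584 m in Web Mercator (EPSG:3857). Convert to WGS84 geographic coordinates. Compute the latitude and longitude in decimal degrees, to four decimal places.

R = 6378137 m. λ = x/R = 177.33009610°.
φ = 2·arctan(exp(y/R)) − 90° = 2·arctan(0.18807) − 90° = -68.69790091°.

lat -68.6979°, lon 177.3301°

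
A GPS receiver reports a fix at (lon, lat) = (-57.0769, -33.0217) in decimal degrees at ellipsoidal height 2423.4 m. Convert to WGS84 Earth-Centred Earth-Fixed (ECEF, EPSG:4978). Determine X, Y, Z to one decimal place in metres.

WGS84: a = 6378137 m, e² = 0.006694380; N(φ) = a/√(1−e²sin²φ) = 6384486.598 m.
X = (N+h)·cosφ·cosλ = 2910617.974 m; Y = (N+h)·cosφ·sinλ = -4495155.487 m; Z = (N(1−e²)+h)·sinφ = -3457297.411 m.

X 2910618.0 m, Y -4495155.5 m, Z -3457297.4 m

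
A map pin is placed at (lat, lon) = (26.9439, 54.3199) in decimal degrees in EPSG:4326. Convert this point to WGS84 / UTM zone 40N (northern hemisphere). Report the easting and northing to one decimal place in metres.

Zone 40 central meridian λ₀ = 6×40 − 183 = 57°; Δλ = -2.6801°.
Transverse Mercator on WGS84 with k₀ = 0.9996 gives E = 233903.954 m, N = 2983043.017 m.

E 233904.0 m, N 2983043.0 m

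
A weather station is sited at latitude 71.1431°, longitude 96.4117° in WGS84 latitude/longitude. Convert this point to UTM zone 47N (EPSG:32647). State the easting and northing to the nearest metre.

E 406657 m, N 7895352 m

Zone 47 central meridian λ₀ = 6×47 − 183 = 99°; Δλ = -2.5883°.
Transverse Mercator on WGS84 with k₀ = 0.9996 gives E = 406657.405 m, N = 7895352.400 m.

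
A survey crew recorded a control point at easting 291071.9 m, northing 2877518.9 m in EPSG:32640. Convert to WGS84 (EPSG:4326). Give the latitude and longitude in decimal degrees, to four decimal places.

lat 26.0015°, lon 54.9126°

Zone 40N: λ₀ = 57°, k₀ = 0.9996, false easting 500000 m.
Meridian distance M = (N − FN)/k₀ = 2878670.4 m.
Inverse transverse Mercator on WGS84 gives φ = 26.00150000°, λ = 54.91260024°.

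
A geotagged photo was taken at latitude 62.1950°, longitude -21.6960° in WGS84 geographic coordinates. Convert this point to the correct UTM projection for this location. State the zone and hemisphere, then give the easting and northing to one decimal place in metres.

Zone 27N: E 463779.1 m, N 6896098.3 m

Longitude -21.6960° lies in the 6° band [-24°, -18°), giving zone 27; latitude is north of the equator, so 27N.
Zone 27 central meridian λ₀ = 6×27 − 183 = -21°; Δλ = -0.6960°.
Transverse Mercator on WGS84 with k₀ = 0.9996 gives E = 463779.120 m, N = 6896098.25002 m.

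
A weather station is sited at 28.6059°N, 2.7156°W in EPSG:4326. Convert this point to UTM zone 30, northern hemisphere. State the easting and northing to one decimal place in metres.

Zone 30 central meridian λ₀ = 6×30 − 183 = -3°; Δλ = +0.2844°.
Transverse Mercator on WGS84 with k₀ = 0.9996 gives E = 527805.020 m, N = 3164357.031 m.

E 527805.0 m, N 3164357.0 m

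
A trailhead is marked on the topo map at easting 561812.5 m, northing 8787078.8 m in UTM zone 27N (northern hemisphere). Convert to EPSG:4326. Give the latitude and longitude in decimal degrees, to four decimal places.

lat 79.1393°, lon -18.0602°

Zone 27N: λ₀ = -21°, k₀ = 0.9996, false easting 500000 m.
Meridian distance M = (N − FN)/k₀ = 8790595.0 m.
Inverse transverse Mercator on WGS84 gives φ = 79.13929957°, λ = -18.06019856°.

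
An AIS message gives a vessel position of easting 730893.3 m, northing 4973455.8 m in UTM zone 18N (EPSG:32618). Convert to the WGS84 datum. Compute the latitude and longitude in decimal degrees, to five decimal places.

lat 44.87710°, lon -72.07670°

Zone 18N: λ₀ = -75°, k₀ = 0.9996, false easting 500000 m.
Meridian distance M = (N − FN)/k₀ = 4975446.0 m.
Inverse transverse Mercator on WGS84 gives φ = 44.87709991°, λ = -72.07670044°.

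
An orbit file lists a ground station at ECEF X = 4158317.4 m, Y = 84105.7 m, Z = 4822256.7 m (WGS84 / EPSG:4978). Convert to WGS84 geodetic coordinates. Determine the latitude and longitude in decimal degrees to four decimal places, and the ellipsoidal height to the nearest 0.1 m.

lat 49.4126°, lon 1.1587°, h 2262.9 m

λ = atan2(Y, X) = 1.15870056°; p = √(X²+Y²) = 4159167.9 m.
Bowring's method on WGS84 (a = 6378137 m, b = 6356752.314 m) gives φ = 49.41260017°, h = 2262.868 m.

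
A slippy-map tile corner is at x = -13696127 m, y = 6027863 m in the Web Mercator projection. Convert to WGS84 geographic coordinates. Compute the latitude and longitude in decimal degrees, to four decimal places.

lat 47.5230°, lon -123.0344°

R = 6378137 m. λ = x/R = -123.03440217°.
φ = 2·arctan(exp(y/R)) − 90° = 2·arctan(2.57302) − 90° = 47.52300155°.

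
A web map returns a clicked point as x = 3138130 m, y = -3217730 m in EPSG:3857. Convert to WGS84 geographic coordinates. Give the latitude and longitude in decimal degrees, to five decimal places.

lat -27.75190°, lon 28.19030°

R = 6378137 m. λ = x/R = 28.19030143°.
φ = 2·arctan(exp(y/R)) − 90° = 2·arctan(0.60381) − 90° = -27.75190070°.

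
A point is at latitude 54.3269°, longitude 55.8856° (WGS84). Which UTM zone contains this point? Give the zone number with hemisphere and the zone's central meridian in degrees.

Zone 40N, central meridian 57°

UTM zone = ⌊(λ + 180)/6⌋ + 1; 55.8856° ∈ [54°, 60°) → zone 40.
Hemisphere: N (φ ≥ 0).
Central meridian λ₀ = 6×40 − 183 = 57°.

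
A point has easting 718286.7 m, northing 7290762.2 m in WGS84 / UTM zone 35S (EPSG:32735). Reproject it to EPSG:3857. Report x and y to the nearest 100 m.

x 3245400 m, y -2812200 m

Unproject from UTM 35S (λ₀ = 27°) → φ = -24.48150013°, λ = 29.15390042°.
Web Mercator (R = 6378137 m): x = 3245397.349 m, y = -2812191.730 m.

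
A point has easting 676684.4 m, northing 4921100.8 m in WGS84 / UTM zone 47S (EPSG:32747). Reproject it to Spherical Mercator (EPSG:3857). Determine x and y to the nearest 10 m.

x 11273910 m, y -5754910 m

Unproject from UTM 47S (λ₀ = 99°) → φ = -45.84099983°, λ = 101.27529991°.
Web Mercator (R = 6378137 m): x = 11273914.816 m, y = -5754905.840 m.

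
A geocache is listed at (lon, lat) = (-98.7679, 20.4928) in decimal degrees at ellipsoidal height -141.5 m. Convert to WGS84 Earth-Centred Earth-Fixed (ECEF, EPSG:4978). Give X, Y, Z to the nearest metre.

X -911060 m, Y -5906979 m, Z 2218833 m

WGS84: a = 6378137 m, e² = 0.006694380; N(φ) = a/√(1−e²sin²φ) = 6380755.184 m.
X = (N+h)·cosφ·cosλ = -911060.194 m; Y = (N+h)·cosφ·sinλ = -5906978.596 m; Z = (N(1−e²)+h)·sinφ = 2218832.807 m.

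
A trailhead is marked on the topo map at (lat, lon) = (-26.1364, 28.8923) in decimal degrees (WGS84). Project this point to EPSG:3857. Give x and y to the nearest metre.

Web Mercator is spherical with R = a = 6378137 m.
x = R·λ = 6378137 × 0.504265763 = 3216276.124 m.
y = R·ln tan(π/4 + φ/2) = 6378137 × -0.472862922 = -3015984.499 m.

x 3216276 m, y -3015984 m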